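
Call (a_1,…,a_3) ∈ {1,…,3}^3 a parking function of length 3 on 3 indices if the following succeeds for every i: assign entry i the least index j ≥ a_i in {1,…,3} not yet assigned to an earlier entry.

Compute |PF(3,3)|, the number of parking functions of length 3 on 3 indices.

16

#PF = (4−3)·4^(3−1) = 1×16 = 16 (Pollak)
E.g. (2,3,1) → sorted (1,2,3): b_i ≤ i ∀i, a PF.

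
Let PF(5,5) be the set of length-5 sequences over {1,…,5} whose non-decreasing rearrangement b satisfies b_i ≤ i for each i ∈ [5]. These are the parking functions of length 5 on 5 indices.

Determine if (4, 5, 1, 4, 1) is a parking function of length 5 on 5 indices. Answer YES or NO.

NO

Sorted: b = (1, 1, 4, 4, 5).
  b_1=1 ≤ 1
  b_2=1 ≤ 2
  b_3=4 > 3
  fails at i=3 ⇒ NO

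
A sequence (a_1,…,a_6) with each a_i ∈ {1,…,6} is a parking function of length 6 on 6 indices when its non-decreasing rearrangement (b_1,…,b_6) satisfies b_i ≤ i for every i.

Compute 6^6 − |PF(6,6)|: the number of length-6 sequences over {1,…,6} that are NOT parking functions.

29849

Count = (6−6+1)·(6+1)^(6−1) = 1·16807 = 16807 (Pollak)
Check (6,5,2,5,3,5) → sorted (2,3,5,5,5,6): b_1=2>1, not a PF.
6^6 − 16807 = 46656 − 16807 = 29849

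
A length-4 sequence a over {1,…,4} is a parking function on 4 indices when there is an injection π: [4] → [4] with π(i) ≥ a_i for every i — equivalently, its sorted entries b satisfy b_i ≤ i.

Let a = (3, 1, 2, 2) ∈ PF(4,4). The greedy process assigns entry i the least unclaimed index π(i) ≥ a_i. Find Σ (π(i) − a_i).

Σπ(i) = 1+…+4 = 10; Σa = 3+1+2+2 = 8; disp = 10−8 = 2.

2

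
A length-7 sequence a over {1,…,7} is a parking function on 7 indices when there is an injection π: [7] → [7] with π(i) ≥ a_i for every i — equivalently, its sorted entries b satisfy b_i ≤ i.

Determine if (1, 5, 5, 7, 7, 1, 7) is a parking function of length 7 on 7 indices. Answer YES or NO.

NO

Order a: b = (1, 1, 5, 5, 7, 7, 7).
  b_1=1 ≤ 1
  b_2=1 ≤ 2
  b_3=5 > 3
  fails at i=3 ⇒ NO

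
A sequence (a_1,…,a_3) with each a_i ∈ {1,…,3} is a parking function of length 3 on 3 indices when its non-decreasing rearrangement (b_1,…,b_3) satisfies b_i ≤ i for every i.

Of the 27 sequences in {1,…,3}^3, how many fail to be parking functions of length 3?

|PF| = (3−3+1)·(3+1)^(3−1) = 1 · 16 = 16 (Konheim–Weiss)
Check (2,3,3) → sorted (2,3,3): b_1=2>1, not a PF.
Total 27; non-PF = 27−16 = 11

11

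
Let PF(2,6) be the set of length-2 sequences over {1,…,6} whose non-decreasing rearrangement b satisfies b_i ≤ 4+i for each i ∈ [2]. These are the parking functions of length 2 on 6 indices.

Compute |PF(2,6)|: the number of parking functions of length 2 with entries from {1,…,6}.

35

|PF(2,6)| = (6−2+1)·(6+1)^(2−1) = 5 · 7 = 35 (Konheim–Weiss)
Example (2,5) → sorted (2,5): b_i ≤ 4+i ∀i, a PF.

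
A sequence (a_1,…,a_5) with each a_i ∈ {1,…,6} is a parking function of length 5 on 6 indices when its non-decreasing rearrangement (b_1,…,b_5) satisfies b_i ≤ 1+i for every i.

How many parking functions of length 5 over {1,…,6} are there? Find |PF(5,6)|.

4802

|PF(5,6)| = (7−5)·7^(5−1) = 2·2401 = 4802 [KW]
Example (3,5,3,6,1) → sorted (1,3,3,5,6): b_i ≤ 1+i ∀i, a PF.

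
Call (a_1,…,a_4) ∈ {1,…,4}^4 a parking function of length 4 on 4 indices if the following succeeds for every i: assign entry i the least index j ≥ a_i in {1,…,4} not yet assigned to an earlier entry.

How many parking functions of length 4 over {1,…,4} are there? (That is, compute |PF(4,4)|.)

|PF(4,4)| = (4+1−4)·(4+1)^{4−1} = 1 · 125 = 125 [KW]
Example (4,2,2,1) → sorted (1,2,2,4): b_i ≤ i ∀i, a PF.

125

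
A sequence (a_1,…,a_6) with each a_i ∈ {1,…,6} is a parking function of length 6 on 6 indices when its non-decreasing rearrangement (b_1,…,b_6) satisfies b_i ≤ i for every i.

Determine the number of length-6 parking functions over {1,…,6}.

16807

Count = (6−6+1)·(6+1)^(6−1) = 1 · 16807 = 16807 (Konheim–Weiss)
One tuple (3,1,2,6,3,3) → sorted (1,2,3,3,3,6): b_i ≤ i ∀i, a PF.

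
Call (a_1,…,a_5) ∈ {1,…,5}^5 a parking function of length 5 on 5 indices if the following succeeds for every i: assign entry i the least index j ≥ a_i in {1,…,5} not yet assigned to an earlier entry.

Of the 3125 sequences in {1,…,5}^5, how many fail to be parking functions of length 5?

|PF| = 1·6^4 = 1×1296 = 1296 [KW]
E.g. (2,2,4,5,5) → sorted (2,2,4,5,5): b_1=2>1, not a PF.
So 3125 − 1296 = 1829 fail.

1829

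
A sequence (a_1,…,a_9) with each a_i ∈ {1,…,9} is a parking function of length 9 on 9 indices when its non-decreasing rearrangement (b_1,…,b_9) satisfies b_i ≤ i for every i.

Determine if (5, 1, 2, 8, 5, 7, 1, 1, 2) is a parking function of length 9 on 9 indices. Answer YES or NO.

Sorted: b = (1, 1, 1, 2, 2, 5, 5, 7, 8).
  b_1=1 ≤ 1
  b_2=1 ≤ 2
  b_3=1 ≤ 3
  b_4=2 ≤ 4
  b_5=2 ≤ 5
  b_6=5 ≤ 6
  b_7=5 ≤ 7
  b_8=7 ≤ 8
  b_9=8 ≤ 9
All bounds hold ⇒ YES

YES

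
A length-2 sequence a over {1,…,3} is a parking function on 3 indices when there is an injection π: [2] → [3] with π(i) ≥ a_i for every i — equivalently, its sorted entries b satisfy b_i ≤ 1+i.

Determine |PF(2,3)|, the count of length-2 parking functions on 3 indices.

|PF| = (4−2)·4^(2−1) = 2 · 4 = 8 (Konheim–Weiss)
One tuple (2,1) → sorted (1,2): b_i ≤ 1+i ∀i, a PF.

8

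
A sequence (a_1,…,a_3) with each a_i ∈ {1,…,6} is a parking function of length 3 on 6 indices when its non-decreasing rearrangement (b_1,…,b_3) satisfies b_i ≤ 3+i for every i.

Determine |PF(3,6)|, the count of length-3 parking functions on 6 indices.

#PF = (6−3+1)·(6+1)^(3−1) = 4×49 = 196 (Pollak)
Example (3,5,3) → sorted (3,3,5): b_i ≤ 3+i ∀i, a PF.

196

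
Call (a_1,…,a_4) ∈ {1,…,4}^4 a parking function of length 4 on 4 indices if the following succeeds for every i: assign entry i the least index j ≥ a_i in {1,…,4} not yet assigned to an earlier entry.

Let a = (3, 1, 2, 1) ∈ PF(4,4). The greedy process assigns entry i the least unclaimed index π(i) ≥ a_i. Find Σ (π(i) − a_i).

3

Σπ(i) = 1+…+4 = 10; Σa = 3+1+2+1 = 7; disp = 10−7 = 3.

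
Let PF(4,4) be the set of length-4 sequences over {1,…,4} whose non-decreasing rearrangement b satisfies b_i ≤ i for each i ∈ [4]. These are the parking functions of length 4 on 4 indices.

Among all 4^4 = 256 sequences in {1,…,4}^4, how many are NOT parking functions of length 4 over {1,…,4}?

|PF| = (4+1−4)·(4+1)^{4−1} = 1·125 = 125 [KW]
Example (4,2,4,4) → sorted (2,4,4,4): b_1=2>1, not a PF.
So 256 − 125 = 131 fail.

131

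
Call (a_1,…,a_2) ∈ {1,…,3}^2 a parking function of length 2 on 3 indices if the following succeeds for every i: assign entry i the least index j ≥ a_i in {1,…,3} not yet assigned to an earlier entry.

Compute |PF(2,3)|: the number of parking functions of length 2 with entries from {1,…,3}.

#PF = 2·4^1 = 2 · 4 = 8
One tuple (1,3) → sorted (1,3): b_i ≤ 1+i ∀i, a PF.

8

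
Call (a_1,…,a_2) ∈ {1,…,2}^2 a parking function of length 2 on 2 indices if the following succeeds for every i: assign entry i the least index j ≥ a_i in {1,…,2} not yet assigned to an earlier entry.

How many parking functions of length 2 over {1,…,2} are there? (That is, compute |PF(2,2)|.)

3

#PF = (2−2+1)·(2+1)^(2−1) = 1·3 = 3 [KW]
Check (1,2) → sorted (1,2): b_i ≤ i ∀i, a PF.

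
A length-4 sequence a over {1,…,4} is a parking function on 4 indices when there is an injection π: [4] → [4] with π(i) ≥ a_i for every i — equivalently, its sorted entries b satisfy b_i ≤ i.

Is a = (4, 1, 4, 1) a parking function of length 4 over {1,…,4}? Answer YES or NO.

Rearranged: b = (1, 1, 4, 4).
  b_1=1 ≤ 1
  b_2=1 ≤ 2
  b_3=4 > 3
  fails at i=3 ⇒ NO

NO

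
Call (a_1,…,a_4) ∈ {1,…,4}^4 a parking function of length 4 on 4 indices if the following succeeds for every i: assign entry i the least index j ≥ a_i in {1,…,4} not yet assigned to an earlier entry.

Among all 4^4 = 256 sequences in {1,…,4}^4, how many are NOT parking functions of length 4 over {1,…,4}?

|PF| = (4−4+1)·(4+1)^(4−1) = 1 · 125 = 125
Check (3,4,4,3) → sorted (3,3,4,4): b_1=3>1, not a PF.
4^4 − 125 = 256 − 125 = 131

131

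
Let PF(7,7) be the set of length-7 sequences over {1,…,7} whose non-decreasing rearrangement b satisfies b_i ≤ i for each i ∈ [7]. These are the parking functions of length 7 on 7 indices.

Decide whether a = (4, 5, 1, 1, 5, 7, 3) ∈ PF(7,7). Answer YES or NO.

Rearranged: b = (1, 1, 3, 4, 5, 5, 7).
  b_1=1 ≤ 1
  b_2=1 ≤ 2
  b_3=3 ≤ 3
  b_4=4 ≤ 4
  b_5=5 ≤ 5
  b_6=5 ≤ 6
  b_7=7 ≤ 7
All bounds hold ⇒ YES

YES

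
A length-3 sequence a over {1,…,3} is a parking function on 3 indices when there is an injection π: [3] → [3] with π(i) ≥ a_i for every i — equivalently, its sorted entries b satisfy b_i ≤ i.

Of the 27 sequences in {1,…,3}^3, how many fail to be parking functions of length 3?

|PF| = (4−3)·4^(3−1) = 1×16 = 16 (Pollak)
E.g. (3,3,3) → sorted (3,3,3): b_1=3>1, not a PF.
So 27 − 16 = 11 fail.

11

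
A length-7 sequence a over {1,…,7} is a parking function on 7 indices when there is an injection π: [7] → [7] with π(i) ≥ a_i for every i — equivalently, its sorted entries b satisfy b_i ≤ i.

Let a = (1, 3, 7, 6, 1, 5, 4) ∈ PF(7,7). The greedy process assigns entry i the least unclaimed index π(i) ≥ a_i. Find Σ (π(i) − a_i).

Σπ = 7·8/2 = 28 (π permutes [7]); Σa = 1+3+7+6+1+5+4 = 27; disp = 28−27 = 1.

1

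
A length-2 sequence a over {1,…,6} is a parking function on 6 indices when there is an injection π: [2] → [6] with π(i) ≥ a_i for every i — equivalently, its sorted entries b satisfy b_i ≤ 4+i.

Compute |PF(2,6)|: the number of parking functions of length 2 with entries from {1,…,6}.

|PF(2,6)| = 5·7^1 = 5×7 = 35
Example (2,5) → sorted (2,5): b_i ≤ 4+i ∀i, a PF.

35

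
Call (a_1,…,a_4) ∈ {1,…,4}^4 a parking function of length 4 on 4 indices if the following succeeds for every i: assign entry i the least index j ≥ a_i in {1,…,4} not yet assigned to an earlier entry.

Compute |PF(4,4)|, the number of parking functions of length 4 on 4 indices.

125

|PF| = 1·5^3 = 1·125 = 125 [KW]
Check (3,2,1,2) → sorted (1,2,2,3): b_i ≤ i ∀i, a PF.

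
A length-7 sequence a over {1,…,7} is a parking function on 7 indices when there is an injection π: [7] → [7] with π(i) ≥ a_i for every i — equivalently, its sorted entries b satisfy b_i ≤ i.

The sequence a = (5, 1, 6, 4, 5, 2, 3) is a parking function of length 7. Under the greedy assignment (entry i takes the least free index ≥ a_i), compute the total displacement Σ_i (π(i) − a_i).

2

Σπ(i) = 1+…+7 = 28; Σa = 5+1+6+4+5+2+3 = 26; disp = 28−26 = 2.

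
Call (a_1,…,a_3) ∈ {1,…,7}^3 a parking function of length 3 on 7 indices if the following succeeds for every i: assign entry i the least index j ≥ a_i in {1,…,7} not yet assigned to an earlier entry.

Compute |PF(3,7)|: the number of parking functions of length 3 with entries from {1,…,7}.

320

|PF| = (8−3)·8^(3−1) = 5×64 = 320 (Pollak)
E.g. (3,5,1) → sorted (1,3,5): b_i ≤ 4+i ∀i, a PF.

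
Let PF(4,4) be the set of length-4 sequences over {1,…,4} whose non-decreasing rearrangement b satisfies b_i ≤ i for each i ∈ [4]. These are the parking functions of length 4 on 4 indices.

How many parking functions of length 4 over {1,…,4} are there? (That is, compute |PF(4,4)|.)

Count = 1·5^3 = 1·125 = 125 (Konheim–Weiss)
Check (1,3,1,2) → sorted (1,1,2,3): b_i ≤ i ∀i, a PF.

125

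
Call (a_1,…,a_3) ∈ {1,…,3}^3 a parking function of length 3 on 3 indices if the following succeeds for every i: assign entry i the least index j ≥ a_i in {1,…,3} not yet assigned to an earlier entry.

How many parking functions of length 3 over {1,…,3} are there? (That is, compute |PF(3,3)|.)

#PF = 1·4^2 = 1·16 = 16 [KW]
Check (1,1,1) → sorted (1,1,1): b_i ≤ i ∀i, a PF.

16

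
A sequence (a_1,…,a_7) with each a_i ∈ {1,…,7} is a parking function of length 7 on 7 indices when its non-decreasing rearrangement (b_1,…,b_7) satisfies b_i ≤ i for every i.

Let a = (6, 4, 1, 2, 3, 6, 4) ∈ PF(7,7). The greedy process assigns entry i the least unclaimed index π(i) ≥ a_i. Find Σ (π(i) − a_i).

Σπ(i) = 1+…+7 = 28; Σa = 6+4+1+2+3+6+4 = 26; disp = 28−26 = 2.

2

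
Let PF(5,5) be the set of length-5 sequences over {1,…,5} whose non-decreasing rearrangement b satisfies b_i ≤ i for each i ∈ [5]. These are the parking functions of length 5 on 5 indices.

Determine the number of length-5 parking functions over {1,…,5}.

|PF(5,5)| = (5−5+1)·(5+1)^(5−1) = 1×1296 = 1296
E.g. (4,1,1,3,1) → sorted (1,1,1,3,4): b_i ≤ i ∀i, a PF.

1296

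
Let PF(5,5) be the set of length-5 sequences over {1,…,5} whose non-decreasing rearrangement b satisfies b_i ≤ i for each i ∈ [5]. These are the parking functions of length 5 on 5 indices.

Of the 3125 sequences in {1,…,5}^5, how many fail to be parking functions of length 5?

1829

|PF| = (5+1−5)·(5+1)^{5−1} = 1·1296 = 1296 (Pollak)
Check (5,2,2,3,2) → sorted (2,2,2,3,5): b_1=2>1, not a PF.
5^5 − 1296 = 3125 − 1296 = 1829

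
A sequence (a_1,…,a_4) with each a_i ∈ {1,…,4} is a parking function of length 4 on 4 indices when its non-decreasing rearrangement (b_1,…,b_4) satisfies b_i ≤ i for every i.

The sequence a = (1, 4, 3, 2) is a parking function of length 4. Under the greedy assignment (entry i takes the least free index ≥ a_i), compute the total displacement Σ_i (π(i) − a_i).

0

Σπ = 10 ({1..4} each once); Σa = 1+4+3+2 = 10; disp = 10−10 = 0.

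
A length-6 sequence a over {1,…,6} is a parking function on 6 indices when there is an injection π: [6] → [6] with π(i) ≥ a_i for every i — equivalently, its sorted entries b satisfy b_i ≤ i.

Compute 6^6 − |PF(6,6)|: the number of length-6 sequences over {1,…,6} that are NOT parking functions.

29849

#PF = (6+1−6)·(6+1)^{6−1} = 1 · 16807 = 16807 (Konheim–Weiss)
Example (2,1,6,4,5,6) → sorted (1,2,4,5,6,6): b_3=4>3, not a PF.
Total 46656; non-PF = 46656−16807 = 29849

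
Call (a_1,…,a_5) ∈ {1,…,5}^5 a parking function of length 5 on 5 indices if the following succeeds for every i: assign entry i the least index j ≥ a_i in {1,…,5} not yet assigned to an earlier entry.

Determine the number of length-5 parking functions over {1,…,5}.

1296

|PF| = (5−5+1)·(5+1)^(5−1) = 1·1296 = 1296 (Konheim–Weiss)
Example (1,1,1,4,4) → sorted (1,1,1,4,4): b_i ≤ i ∀i, a PF.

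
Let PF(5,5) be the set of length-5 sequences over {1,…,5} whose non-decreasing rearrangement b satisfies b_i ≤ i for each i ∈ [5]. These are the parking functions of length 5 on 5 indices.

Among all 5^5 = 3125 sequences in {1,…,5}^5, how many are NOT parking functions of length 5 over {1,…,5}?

#PF = (5−5+1)·(5+1)^(5−1) = 1·1296 = 1296
E.g. (5,3,5,5,5) → sorted (3,5,5,5,5): b_1=3>1, not a PF.
Total 3125; non-PF = 3125−1296 = 1829

1829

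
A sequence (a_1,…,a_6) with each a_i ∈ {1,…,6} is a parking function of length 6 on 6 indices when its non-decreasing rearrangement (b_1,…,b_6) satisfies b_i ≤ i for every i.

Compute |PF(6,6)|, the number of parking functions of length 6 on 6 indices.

|PF(6,6)| = (6−6+1)·(6+1)^(6−1) = 1 · 16807 = 16807 [KW]
One tuple (6,3,1,1,4,5) → sorted (1,1,3,4,5,6): b_i ≤ i ∀i, a PF.

16807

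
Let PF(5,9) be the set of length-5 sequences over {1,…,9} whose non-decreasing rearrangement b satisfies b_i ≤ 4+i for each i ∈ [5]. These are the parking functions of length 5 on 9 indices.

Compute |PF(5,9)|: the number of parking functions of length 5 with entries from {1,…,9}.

50000

|PF(5,9)| = 5·10^4 = 5 · 10000 = 50000 (Konheim–Weiss)
E.g. (9,1,3,8,7) → sorted (1,3,7,8,9): b_i ≤ 4+i ∀i, a PF.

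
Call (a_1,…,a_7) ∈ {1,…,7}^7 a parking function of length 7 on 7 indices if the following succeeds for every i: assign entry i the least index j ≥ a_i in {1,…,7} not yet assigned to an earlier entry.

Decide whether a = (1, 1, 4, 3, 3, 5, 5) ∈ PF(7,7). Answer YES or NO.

Rearranged: b = (1, 1, 3, 3, 4, 5, 5).
  b_1=1 ≤ 1
  b_2=1 ≤ 2
  b_3=3 ≤ 3
  b_4=3 ≤ 4
  b_5=4 ≤ 5
  b_6=5 ≤ 6
  b_7=5 ≤ 7
All bounds hold ⇒ YES

YES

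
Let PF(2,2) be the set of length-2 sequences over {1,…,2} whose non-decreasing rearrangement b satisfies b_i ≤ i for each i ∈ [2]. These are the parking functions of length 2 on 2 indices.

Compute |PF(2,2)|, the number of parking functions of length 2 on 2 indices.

3

|PF(2,2)| = (2+1−2)·(2+1)^{2−1} = 1 · 3 = 3 (Pollak)
Example (1,1) → sorted (1,1): b_i ≤ i ∀i, a PF.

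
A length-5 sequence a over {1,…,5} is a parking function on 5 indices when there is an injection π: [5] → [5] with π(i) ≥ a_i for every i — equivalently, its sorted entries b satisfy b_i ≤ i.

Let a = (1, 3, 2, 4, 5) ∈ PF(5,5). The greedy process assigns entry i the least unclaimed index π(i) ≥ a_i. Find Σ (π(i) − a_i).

Σπ = 5·6/2 = 15 (π permutes [5]); Σa = 1+3+2+4+5 = 15; disp = 15−15 = 0.

0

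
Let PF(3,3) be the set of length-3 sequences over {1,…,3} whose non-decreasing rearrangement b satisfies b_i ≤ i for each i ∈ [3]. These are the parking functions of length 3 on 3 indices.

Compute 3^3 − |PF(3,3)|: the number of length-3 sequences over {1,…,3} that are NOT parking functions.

11

|PF| = (3+1−3)·(3+1)^{3−1} = 1×16 = 16 [KW]
Check (2,3,3) → sorted (2,3,3): b_1=2>1, not a PF.
3^3 − 16 = 27 − 16 = 11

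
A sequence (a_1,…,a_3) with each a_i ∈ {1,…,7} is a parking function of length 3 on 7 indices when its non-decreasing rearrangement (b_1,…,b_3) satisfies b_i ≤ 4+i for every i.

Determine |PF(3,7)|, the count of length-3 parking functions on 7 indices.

320

|PF| = 5·8^2 = 5×64 = 320
One tuple (1,7,1) → sorted (1,1,7): b_i ≤ 4+i ∀i, a PF.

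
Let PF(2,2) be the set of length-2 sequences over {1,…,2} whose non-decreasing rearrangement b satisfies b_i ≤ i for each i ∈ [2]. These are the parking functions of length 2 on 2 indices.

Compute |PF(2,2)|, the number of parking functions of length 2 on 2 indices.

#PF = (2−2+1)·(2+1)^(2−1) = 1×3 = 3 [KW]
E.g. (2,1) → sorted (1,2): b_i ≤ i ∀i, a PF.

3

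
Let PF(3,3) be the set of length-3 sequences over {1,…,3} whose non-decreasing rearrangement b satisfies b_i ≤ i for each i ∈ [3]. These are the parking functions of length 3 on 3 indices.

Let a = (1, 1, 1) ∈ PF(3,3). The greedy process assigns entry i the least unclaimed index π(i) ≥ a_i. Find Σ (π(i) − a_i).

3

Σπ = 6 ({1..3} each once); Σa = 1+1+1 = 3; disp = 6−3 = 3.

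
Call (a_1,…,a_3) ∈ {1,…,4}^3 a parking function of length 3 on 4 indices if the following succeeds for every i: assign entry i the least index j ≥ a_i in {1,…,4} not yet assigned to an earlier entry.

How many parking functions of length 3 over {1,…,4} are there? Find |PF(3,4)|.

50

#PF = (5−3)·5^(3−1) = 2·25 = 50 (Konheim–Weiss)
One tuple (4,1,3) → sorted (1,3,4): b_i ≤ 1+i ∀i, a PF.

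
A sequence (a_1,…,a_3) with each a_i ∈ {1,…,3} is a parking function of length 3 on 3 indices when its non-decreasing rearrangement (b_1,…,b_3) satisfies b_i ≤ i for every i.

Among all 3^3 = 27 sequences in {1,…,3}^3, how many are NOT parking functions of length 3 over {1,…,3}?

11

|PF| = (3+1−3)·(3+1)^{3−1} = 1 · 16 = 16 (Pollak)
One tuple (3,2,3) → sorted (2,3,3): b_1=2>1, not a PF.
Total 27; non-PF = 27−16 = 11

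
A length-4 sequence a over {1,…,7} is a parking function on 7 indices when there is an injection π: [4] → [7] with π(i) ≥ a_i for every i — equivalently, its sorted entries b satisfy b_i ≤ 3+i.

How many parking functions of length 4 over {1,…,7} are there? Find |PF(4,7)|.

|PF| = (8−4)·8^(4−1) = 4·512 = 2048 (Pollak)
One tuple (7,5,1,1) → sorted (1,1,5,7): b_i ≤ 3+i ∀i, a PF.

2048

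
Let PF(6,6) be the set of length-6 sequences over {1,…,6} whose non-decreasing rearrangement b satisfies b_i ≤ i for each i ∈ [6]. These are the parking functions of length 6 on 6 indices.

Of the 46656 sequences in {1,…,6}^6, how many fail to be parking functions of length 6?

29849

#PF = (6+1−6)·(6+1)^{6−1} = 1 · 16807 = 16807 [KW]
One tuple (4,6,5,6,3,5) → sorted (3,4,5,5,6,6): b_1=3>1, not a PF.
So 46656 − 16807 = 29849 fail.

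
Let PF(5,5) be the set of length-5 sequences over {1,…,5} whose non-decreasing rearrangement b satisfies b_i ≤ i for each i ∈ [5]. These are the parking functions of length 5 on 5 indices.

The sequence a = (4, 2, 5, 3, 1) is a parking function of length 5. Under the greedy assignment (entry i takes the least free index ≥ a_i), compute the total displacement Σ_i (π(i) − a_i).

Σπ = 5·6/2 = 15 (π permutes [5]); Σa = 4+2+5+3+1 = 15; disp = 15−15 = 0.

0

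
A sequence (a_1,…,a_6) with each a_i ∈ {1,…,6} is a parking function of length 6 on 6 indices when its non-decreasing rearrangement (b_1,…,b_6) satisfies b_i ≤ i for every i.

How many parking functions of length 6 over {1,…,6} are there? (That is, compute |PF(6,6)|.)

16807

Count = 1·7^5 = 1 · 16807 = 16807
Example (1,4,1,6,4,2) → sorted (1,1,2,4,4,6): b_i ≤ i ∀i, a PF.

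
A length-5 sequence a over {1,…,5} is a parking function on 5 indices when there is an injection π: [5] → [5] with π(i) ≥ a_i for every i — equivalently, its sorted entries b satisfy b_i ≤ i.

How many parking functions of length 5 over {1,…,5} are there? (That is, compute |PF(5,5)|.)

1296

Count = (5+1−5)·(5+1)^{5−1} = 1×1296 = 1296 (Pollak)
Example (1,4,1,1,4) → sorted (1,1,1,4,4): b_i ≤ i ∀i, a PF.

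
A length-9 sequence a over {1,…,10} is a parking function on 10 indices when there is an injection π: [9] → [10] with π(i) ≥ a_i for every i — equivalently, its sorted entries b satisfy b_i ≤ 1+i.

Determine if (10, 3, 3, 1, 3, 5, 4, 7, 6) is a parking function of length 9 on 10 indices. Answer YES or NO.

YES

Order a: b = (1, 3, 3, 3, 4, 5, 6, 7, 10).
  b_1=1 ≤ 2
  b_2=3 ≤ 3
  b_3=3 ≤ 4
  b_4=3 ≤ 5
  b_5=4 ≤ 6
  b_6=5 ≤ 7
  b_7=6 ≤ 8
  b_8=7 ≤ 9
  b_9=10 ≤ 10
All bounds hold ⇒ YES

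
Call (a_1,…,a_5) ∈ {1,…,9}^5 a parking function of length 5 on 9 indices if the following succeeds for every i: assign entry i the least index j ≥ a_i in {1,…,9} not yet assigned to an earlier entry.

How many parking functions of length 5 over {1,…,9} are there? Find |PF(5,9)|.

Count = (9+1−5)·(9+1)^{5−1} = 5×10000 = 50000 [KW]
Example (9,1,8,7,4) → sorted (1,4,7,8,9): b_i ≤ 4+i ∀i, a PF.

50000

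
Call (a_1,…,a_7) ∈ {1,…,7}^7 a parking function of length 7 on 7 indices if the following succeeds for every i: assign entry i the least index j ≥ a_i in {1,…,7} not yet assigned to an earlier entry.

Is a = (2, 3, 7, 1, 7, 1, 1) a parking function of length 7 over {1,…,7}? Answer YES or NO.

NO

Sorted: b = (1, 1, 1, 2, 3, 7, 7).
  b_1=1 ≤ 1
  b_2=1 ≤ 2
  b_3=1 ≤ 3
  b_4=2 ≤ 4
  b_5=3 ≤ 5
  b_6=7 > 6
  fails at i=6 ⇒ NO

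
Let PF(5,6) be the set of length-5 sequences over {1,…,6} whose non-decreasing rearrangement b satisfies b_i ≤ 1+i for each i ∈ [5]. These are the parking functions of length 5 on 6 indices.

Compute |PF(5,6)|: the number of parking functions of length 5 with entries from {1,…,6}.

4802

|PF(5,6)| = 2·7^4 = 2×2401 = 4802 (Pollak)
Example (2,4,3,4,6) → sorted (2,3,4,4,6): b_i ≤ 1+i ∀i, a PF.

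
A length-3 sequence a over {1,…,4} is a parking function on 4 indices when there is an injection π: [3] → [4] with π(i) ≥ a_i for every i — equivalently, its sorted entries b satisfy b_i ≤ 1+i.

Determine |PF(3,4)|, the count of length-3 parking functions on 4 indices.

50

#PF = (5−3)·5^(3−1) = 2×25 = 50 (Konheim–Weiss)
One tuple (1,4,3) → sorted (1,3,4): b_i ≤ 1+i ∀i, a PF.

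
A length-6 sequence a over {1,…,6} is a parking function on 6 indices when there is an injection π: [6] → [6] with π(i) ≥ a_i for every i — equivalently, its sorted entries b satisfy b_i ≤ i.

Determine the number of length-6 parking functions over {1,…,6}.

Count = (6−6+1)·(6+1)^(6−1) = 1 · 16807 = 16807 (Konheim–Weiss)
Check (2,1,5,3,2,4) → sorted (1,2,2,3,4,5): b_i ≤ i ∀i, a PF.

16807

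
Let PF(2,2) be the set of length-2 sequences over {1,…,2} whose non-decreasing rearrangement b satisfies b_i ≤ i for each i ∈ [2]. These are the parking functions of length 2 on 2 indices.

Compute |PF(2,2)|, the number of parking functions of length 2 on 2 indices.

3

Count = 1·3^1 = 1·3 = 3 [KW]
Example (2,1) → sorted (1,2): b_i ≤ i ∀i, a PF.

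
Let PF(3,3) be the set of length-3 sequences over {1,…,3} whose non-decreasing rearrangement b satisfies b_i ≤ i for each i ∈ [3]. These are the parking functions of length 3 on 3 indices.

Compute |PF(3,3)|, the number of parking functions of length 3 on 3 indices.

|PF(3,3)| = 1·4^2 = 1×16 = 16 (Konheim–Weiss)
E.g. (1,1,3) → sorted (1,1,3): b_i ≤ i ∀i, a PF.

16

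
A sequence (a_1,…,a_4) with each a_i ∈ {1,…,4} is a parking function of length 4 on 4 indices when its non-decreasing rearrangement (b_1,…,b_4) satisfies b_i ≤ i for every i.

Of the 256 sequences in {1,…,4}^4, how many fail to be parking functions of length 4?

131

#PF = 1·5^3 = 1 · 125 = 125 (Pollak)
Example (1,4,3,4) → sorted (1,3,4,4): b_2=3>2, not a PF.
So 256 − 125 = 131 fail.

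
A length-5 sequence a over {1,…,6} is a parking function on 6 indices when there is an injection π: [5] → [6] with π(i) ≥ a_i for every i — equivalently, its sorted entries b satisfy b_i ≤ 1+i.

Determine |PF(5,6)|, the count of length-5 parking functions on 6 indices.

4802

|PF| = 2·7^4 = 2 · 2401 = 4802 [KW]
Check (2,4,1,1,6) → sorted (1,1,2,4,6): b_i ≤ 1+i ∀i, a PF.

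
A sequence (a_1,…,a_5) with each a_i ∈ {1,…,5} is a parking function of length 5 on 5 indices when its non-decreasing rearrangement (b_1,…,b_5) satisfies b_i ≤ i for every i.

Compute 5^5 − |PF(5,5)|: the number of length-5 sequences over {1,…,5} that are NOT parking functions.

#PF = (5−5+1)·(5+1)^(5−1) = 1×1296 = 1296 (Pollak)
Example (3,3,5,3,5) → sorted (3,3,3,5,5): b_1=3>1, not a PF.
Total 3125; non-PF = 3125−1296 = 1829

1829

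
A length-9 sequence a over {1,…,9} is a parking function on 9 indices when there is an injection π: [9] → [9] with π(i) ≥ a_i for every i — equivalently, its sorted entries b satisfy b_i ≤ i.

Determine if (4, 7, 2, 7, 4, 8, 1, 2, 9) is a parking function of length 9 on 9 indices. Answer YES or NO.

NO

Sorted: b = (1, 2, 2, 4, 4, 7, 7, 8, 9).
  b_1=1 ≤ 1
  b_2=2 ≤ 2
  b_3=2 ≤ 3
  b_4=4 ≤ 4
  b_5=4 ≤ 5
  b_6=7 > 6
  fails at i=6 ⇒ NO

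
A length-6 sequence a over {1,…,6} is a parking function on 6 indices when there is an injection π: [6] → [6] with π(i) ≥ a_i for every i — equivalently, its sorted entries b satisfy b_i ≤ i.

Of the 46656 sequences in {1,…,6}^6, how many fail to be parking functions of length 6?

29849

|PF| = 1·7^5 = 1·16807 = 16807 [KW]
Check (6,6,1,3,3,4) → sorted (1,3,3,4,6,6): b_2=3>2, not a PF.
6^6 − 16807 = 46656 − 16807 = 29849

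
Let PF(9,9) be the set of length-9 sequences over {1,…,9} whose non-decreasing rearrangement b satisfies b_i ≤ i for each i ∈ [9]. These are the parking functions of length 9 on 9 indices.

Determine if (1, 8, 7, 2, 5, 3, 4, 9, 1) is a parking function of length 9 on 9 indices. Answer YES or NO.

YES

Rearranged: b = (1, 1, 2, 3, 4, 5, 7, 8, 9).
  b_1=1 ≤ 1
  b_2=1 ≤ 2
  b_3=2 ≤ 3
  b_4=3 ≤ 4
  b_5=4 ≤ 5
  b_6=5 ≤ 6
  b_7=7 ≤ 7
  b_8=8 ≤ 8
  b_9=9 ≤ 9
All bounds hold ⇒ YES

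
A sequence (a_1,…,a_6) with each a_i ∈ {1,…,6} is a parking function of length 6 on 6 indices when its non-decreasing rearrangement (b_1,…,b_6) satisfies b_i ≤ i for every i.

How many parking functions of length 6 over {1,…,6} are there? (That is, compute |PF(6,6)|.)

16807

|PF| = 1·7^5 = 1×16807 = 16807 [KW]
E.g. (2,1,5,6,4,1) → sorted (1,1,2,4,5,6): b_i ≤ i ∀i, a PF.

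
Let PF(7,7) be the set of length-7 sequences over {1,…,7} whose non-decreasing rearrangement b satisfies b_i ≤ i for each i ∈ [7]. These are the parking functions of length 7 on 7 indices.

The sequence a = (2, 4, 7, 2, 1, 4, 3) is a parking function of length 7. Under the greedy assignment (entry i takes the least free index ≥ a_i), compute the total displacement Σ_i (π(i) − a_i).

5

Σπ(i) = 1+…+7 = 28; Σa = 2+4+7+2+1+4+3 = 23; disp = 28−23 = 5.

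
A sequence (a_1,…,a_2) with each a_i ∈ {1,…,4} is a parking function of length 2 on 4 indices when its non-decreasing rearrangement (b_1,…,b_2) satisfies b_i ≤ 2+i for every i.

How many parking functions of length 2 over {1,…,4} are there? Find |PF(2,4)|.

|PF(2,4)| = (4+1−2)·(4+1)^{2−1} = 3×5 = 15
One tuple (3,4) → sorted (3,4): b_i ≤ 2+i ∀i, a PF.

15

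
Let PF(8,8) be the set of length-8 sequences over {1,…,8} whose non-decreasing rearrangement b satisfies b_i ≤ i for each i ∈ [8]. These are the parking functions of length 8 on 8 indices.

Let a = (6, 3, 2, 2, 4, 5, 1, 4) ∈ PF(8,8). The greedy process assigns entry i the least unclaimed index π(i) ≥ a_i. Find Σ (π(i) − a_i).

Σπ(i) = 1+…+8 = 36; Σa = 6+3+2+2+4+5+1+4 = 27; disp = 36−27 = 9.

9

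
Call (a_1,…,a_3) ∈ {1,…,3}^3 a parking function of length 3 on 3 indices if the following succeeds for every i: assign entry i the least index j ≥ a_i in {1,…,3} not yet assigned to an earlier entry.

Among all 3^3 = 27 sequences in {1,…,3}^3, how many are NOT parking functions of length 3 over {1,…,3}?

|PF(3,3)| = 1·4^2 = 1·16 = 16 [KW]
Check (1,3,3) → sorted (1,3,3): b_2=3>2, not a PF.
Total 27; non-PF = 27−16 = 11

11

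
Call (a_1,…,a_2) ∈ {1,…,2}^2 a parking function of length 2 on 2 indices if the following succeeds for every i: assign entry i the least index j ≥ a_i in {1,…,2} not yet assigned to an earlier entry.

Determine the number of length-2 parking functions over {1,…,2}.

3

|PF(2,2)| = (2+1−2)·(2+1)^{2−1} = 1·3 = 3 (Konheim–Weiss)
Example (1,1) → sorted (1,1): b_i ≤ i ∀i, a PF.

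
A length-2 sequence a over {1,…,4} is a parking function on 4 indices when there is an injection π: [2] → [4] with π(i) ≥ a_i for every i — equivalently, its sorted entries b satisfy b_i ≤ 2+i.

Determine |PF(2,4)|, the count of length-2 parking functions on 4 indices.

#PF = (4−2+1)·(4+1)^(2−1) = 3 · 5 = 15 (Konheim–Weiss)
Check (3,2) → sorted (2,3): b_i ≤ 2+i ∀i, a PF.

15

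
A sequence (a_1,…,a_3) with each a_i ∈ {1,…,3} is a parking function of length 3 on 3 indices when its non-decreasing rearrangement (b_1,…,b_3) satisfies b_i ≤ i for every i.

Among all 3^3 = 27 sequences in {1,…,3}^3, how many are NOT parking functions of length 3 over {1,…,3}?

11

Count = (3+1−3)·(3+1)^{3−1} = 1×16 = 16
One tuple (3,3,3) → sorted (3,3,3): b_1=3>1, not a PF.
3^3 − 16 = 27 − 16 = 11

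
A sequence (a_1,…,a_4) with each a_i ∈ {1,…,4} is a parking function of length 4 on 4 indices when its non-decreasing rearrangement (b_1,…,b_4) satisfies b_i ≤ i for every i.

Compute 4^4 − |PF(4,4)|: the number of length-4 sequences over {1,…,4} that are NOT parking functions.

|PF(4,4)| = 1·5^3 = 1·125 = 125
Check (4,3,3,2) → sorted (2,3,3,4): b_1=2>1, not a PF.
4^4 − 125 = 256 − 125 = 131

131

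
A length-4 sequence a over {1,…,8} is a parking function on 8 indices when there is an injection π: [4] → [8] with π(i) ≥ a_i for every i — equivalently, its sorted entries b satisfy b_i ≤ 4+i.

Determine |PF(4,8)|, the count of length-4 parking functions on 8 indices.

3645

Count = (8+1−4)·(8+1)^{4−1} = 5 · 729 = 3645 (Konheim–Weiss)
E.g. (1,8,5,6) → sorted (1,5,6,8): b_i ≤ 4+i ∀i, a PF.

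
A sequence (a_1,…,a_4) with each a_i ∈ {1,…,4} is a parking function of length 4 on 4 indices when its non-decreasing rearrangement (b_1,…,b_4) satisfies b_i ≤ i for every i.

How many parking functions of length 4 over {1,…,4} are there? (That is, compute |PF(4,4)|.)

125

Count = (5−4)·5^(4−1) = 1 · 125 = 125 (Konheim–Weiss)
E.g. (3,2,1,1) → sorted (1,1,2,3): b_i ≤ i ∀i, a PF.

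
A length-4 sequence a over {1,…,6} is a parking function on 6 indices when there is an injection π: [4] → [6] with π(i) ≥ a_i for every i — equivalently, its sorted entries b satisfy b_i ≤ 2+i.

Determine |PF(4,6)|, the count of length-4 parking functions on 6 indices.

|PF(4,6)| = (6−4+1)·(6+1)^(4−1) = 3 · 343 = 1029 (Pollak)
Check (1,3,1,4) → sorted (1,1,3,4): b_i ≤ 2+i ∀i, a PF.

1029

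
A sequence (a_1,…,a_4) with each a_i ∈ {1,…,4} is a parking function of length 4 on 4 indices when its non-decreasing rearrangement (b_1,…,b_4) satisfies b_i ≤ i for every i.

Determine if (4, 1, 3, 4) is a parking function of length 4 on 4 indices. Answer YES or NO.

Order a: b = (1, 3, 4, 4).
  b_1=1 ≤ 1
  b_2=3 > 2
  fails at i=2 ⇒ NO

NO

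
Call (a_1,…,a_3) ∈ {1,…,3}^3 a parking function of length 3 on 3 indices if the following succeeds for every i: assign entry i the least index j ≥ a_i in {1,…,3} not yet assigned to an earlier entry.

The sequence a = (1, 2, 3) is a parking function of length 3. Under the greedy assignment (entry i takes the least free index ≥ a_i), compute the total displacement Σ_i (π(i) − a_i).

0

Σπ = 6 ({1..3} each once); Σa = 1+2+3 = 6; disp = 6−6 = 0.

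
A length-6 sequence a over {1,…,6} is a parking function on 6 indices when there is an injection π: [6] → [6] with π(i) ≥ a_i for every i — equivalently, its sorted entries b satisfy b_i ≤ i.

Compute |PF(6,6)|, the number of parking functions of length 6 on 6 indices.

Count = 1·7^5 = 1·16807 = 16807 (Pollak)
Example (2,2,3,2,1,3) → sorted (1,2,2,2,3,3): b_i ≤ i ∀i, a PF.

16807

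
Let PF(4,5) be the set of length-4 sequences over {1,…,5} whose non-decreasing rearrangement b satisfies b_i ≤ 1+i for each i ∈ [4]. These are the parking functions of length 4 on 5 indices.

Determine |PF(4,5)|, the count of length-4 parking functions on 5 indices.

432

|PF(4,5)| = (5−4+1)·(5+1)^(4−1) = 2·216 = 432 (Pollak)
One tuple (1,1,1,2) → sorted (1,1,1,2): b_i ≤ 1+i ∀i, a PF.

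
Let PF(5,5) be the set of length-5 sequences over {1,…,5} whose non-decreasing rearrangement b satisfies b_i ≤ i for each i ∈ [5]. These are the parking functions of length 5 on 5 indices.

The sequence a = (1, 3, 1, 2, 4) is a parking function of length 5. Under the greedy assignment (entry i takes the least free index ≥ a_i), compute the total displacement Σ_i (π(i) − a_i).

4

Σπ(i) = 1+…+5 = 15; Σa = 1+3+1+2+4 = 11; disp = 15−11 = 4.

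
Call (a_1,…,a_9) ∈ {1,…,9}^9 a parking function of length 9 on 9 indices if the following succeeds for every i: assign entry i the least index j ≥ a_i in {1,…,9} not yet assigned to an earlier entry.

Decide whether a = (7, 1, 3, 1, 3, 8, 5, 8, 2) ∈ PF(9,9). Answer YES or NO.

Sorted: b = (1, 1, 2, 3, 3, 5, 7, 8, 8).
  b_1=1 ≤ 1
  b_2=1 ≤ 2
  b_3=2 ≤ 3
  b_4=3 ≤ 4
  b_5=3 ≤ 5
  b_6=5 ≤ 6
  b_7=7 ≤ 7
  b_8=8 ≤ 8
  b_9=8 ≤ 9
All bounds hold ⇒ YES

YES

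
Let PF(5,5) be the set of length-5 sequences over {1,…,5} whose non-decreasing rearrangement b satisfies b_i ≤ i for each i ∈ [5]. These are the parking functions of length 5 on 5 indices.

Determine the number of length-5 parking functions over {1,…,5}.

|PF| = (5−5+1)·(5+1)^(5−1) = 1 · 1296 = 1296 (Konheim–Weiss)
Example (2,1,4,2,4) → sorted (1,2,2,4,4): b_i ≤ i ∀i, a PF.

1296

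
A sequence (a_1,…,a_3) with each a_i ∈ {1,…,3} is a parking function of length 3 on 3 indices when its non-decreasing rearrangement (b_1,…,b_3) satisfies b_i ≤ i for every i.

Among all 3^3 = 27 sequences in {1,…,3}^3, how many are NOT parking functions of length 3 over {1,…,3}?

|PF| = (3+1−3)·(3+1)^{3−1} = 1·16 = 16 (Konheim–Weiss)
One tuple (2,3,3) → sorted (2,3,3): b_1=2>1, not a PF.
3^3 − 16 = 27 − 16 = 11

11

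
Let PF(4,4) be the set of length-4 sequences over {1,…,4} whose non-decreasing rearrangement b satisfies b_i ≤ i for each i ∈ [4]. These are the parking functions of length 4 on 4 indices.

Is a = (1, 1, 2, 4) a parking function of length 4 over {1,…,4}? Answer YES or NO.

YES

Order a: b = (1, 1, 2, 4).
  b_1=1 ≤ 1
  b_2=1 ≤ 2
  b_3=2 ≤ 3
  b_4=4 ≤ 4
All bounds hold ⇒ YES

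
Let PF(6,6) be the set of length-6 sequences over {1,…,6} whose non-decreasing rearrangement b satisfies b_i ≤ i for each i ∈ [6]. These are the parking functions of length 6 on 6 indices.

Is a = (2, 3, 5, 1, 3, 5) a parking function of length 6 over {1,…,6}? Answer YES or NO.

Order a: b = (1, 2, 3, 3, 5, 5).
  b_1=1 ≤ 1
  b_2=2 ≤ 2
  b_3=3 ≤ 3
  b_4=3 ≤ 4
  b_5=5 ≤ 5
  b_6=5 ≤ 6
All bounds hold ⇒ YES

YES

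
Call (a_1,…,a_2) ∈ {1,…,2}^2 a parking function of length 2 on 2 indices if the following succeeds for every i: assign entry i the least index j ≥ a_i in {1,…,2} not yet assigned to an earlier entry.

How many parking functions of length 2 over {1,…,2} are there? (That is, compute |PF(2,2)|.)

|PF(2,2)| = (2+1−2)·(2+1)^{2−1} = 1 · 3 = 3 [KW]
E.g. (2,1) → sorted (1,2): b_i ≤ i ∀i, a PF.

3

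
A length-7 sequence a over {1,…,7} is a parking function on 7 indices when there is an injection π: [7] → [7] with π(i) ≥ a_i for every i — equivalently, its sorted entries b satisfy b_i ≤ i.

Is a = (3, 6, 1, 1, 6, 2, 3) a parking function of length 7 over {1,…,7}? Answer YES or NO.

Order a: b = (1, 1, 2, 3, 3, 6, 6).
  b_1=1 ≤ 1
  b_2=1 ≤ 2
  b_3=2 ≤ 3
  b_4=3 ≤ 4
  b_5=3 ≤ 5
  b_6=6 ≤ 6
  b_7=6 ≤ 7
All bounds hold ⇒ YES

YES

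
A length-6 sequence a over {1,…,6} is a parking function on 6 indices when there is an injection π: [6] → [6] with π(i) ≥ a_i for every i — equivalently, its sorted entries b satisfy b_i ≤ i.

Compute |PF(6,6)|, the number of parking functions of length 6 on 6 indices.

16807

|PF(6,6)| = 1·7^5 = 1 · 16807 = 16807 (Konheim–Weiss)
Example (3,3,1,2,1,1) → sorted (1,1,1,2,3,3): b_i ≤ i ∀i, a PF.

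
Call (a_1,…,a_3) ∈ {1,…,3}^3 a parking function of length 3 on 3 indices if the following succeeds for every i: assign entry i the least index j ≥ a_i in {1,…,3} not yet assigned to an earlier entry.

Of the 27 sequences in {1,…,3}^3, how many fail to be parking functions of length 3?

11

|PF| = (4−3)·4^(3−1) = 1×16 = 16 (Pollak)
Check (3,2,3) → sorted (2,3,3): b_1=2>1, not a PF.
3^3 − 16 = 27 − 16 = 11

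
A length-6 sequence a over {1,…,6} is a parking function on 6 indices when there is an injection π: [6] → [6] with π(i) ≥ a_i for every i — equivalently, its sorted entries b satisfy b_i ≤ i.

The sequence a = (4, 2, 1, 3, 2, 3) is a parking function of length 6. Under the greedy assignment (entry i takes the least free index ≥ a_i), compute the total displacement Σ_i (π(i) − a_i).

Σπ = 21 ({1..6} each once); Σa = 4+2+1+3+2+3 = 15; disp = 21−15 = 6.

6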